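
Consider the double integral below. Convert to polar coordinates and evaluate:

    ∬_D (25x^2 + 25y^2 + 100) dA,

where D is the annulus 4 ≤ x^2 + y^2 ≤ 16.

The region D is 2 ≤ r ≤ 4, 0 ≤ θ ≤ 2π in polar coordinates, where x = r cos(θ), y = r sin(θ), and dA = r dr dθ.

Under the substitution, the integrand becomes 25r^2 + 100, so

    ∬_D (25x^2 + 25y^2 + 100) dA = ∫_{0}^{2π} ∫_{2}^{4} (25r^2 + 100) · r dr dθ.

Inner integral (in r): ∫_{2}^{4} (25r^2 + 100) · r dr = 2100.

Outer integral (in θ): ∫_{0}^{2π} (2100) dθ = 4200π.

Therefore ∬_D (25x^2 + 25y^2 + 100) dA = 4200π.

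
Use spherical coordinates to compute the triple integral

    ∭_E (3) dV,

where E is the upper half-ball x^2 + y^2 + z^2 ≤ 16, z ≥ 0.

In spherical coordinates, x = ρ sin(φ) cos(θ), y = ρ sin(φ) sin(θ), z = ρ cos(φ), and dV = ρ^2 sin(φ) dρ dφ dθ.

The integrand becomes 3, so

    ∭_E (3) dV = ∫_{0}^{2π} ∫_{0}^{π/2} ∫_{0}^{4} (3) · ρ^2 sin(φ) dρ dφ dθ.

Inner (ρ): 64sin(φ).
Middle (φ): 64.
Outer (θ): 128π.

Therefore the triple integral equals 128π.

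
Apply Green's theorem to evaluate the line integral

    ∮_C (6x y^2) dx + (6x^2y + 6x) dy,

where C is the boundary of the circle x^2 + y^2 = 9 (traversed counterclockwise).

Green's theorem converts the closed line integral into a double integral over the enclosed region D:

    ∮_C P dx + Q dy = ∬_D (∂Q/∂x - ∂P/∂y) dA.

Here P = 6x y^2, Q = 6x^2y + 6x, so

    ∂Q/∂x = 12x y + 6,    ∂P/∂y = 12x y,
    ∂Q/∂x - ∂P/∂y = 6.

D is the region x^2 + y^2 ≤ 9. Evaluating the double integral:

In polar coordinates (x = r cos θ, y = r sin θ, dA = r dr dθ) the integrand becomes 6, so

    ∬_D (6) dA = ∫_0^{2π} ∫_0^{3} (6) · r dr dθ.

Inner (r from 0 to 3): 27.
Outer (θ from 0 to 2π): 54π.

Therefore ∮_C P dx + Q dy = 54π.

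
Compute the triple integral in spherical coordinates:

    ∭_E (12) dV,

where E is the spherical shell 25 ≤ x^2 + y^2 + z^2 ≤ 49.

In spherical coordinates, x = ρ sin(φ) cos(θ), y = ρ sin(φ) sin(θ), z = ρ cos(φ), and dV = ρ^2 sin(φ) dρ dφ dθ.

The integrand becomes 12, so

    ∭_E (12) dV = ∫_{0}^{2π} ∫_{0}^{π} ∫_{5}^{7} (12) · ρ^2 sin(φ) dρ dφ dθ.

Inner (ρ): 872sin(φ).
Middle (φ): 1744.
Outer (θ): 3488π.

Therefore the triple integral equals 3488π.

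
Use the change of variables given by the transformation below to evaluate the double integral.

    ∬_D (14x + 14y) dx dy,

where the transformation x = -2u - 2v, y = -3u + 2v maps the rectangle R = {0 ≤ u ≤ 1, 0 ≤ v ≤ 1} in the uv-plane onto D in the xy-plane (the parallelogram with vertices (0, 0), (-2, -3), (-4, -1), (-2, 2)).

Compute the Jacobian determinant of (x, y) with respect to (u, v):

    ∂(x,y)/∂(u,v) = | -2  -2 | = (-2)(2) - (-2)(-3) = -10.
                   | -3  2 |

Its absolute value is |J| = 10 (the area scaling factor).

Substituting x = -2u - 2v, y = -3u + 2v into the integrand,

    14x + 14y → -70u,

so the integral becomes

    ∬_R (-70u) · |J| du dv = ∫_0^1 ∫_0^1 (-700u) dv du.

Inner (v): -700u.
Outer (u): -350.

Therefore ∬_D (14x + 14y) dx dy = -350.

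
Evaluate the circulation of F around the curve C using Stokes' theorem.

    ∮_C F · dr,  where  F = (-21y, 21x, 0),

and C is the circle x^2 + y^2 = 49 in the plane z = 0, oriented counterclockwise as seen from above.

Let S be the flat disk x^2 + y^2 ≤ 49 in the plane z = 0, with upward unit normal n̂ = ẑ. By Stokes' theorem,

    ∮_C F · dr = ∬_S (∇ × F) · n̂ dS = ∬_D (curl F)_z dA,

where D is the disk x^2 + y^2 ≤ 49.

Compute the curl of F = (-21y, 21x, 0):
    (∇ × F)_x = ∂F_z/∂y - ∂F_y/∂z = 0,
    (∇ × F)_y = ∂F_x/∂z - ∂F_z/∂x = 0,
    (∇ × F)_z = ∂F_y/∂x - ∂F_x/∂y = 42.

On z = 0, (curl F)_z = 42.

Convert to polar (x = r cos θ, y = r sin θ, dA = r dr dθ); the integrand becomes 42, so

    ∬_D (curl F)_z dA = ∫_0^{2π} ∫_0^{7} (42) · r dr dθ.

Inner (r from 0 to 7): 1029.
Outer (θ from 0 to 2π): 2058π.

Therefore ∮_C F · dr = 2058π.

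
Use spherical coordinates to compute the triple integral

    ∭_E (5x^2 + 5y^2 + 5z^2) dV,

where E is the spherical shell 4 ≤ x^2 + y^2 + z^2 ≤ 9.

In spherical coordinates, x = ρ sin(φ) cos(θ), y = ρ sin(φ) sin(θ), z = ρ cos(φ), and dV = ρ^2 sin(φ) dρ dφ dθ.

The integrand becomes 5ρ^2, so

    ∭_E (5x^2 + 5y^2 + 5z^2) dV = ∫_{0}^{2π} ∫_{0}^{π} ∫_{2}^{3} (5ρ^2) · ρ^2 sin(φ) dρ dφ dθ.

Inner (ρ): 211sin(φ).
Middle (φ): 422.
Outer (θ): 844π.

Therefore the triple integral equals 844π.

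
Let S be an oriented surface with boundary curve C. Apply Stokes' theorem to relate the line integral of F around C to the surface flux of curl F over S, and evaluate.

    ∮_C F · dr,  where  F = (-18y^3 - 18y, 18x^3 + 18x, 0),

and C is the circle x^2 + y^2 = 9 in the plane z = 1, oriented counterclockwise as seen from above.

Let S be the flat disk x^2 + y^2 ≤ 9 in the plane z = 1, with upward unit normal n̂ = ẑ. By Stokes' theorem,

    ∮_C F · dr = ∬_S (∇ × F) · n̂ dS = ∬_D (curl F)_z dA,

where D is the disk x^2 + y^2 ≤ 9.

Compute the curl of F = (-18y^3 - 18y, 18x^3 + 18x, 0):
    (∇ × F)_x = ∂F_z/∂y - ∂F_y/∂z = 0,
    (∇ × F)_y = ∂F_x/∂z - ∂F_z/∂x = 0,
    (∇ × F)_z = ∂F_y/∂x - ∂F_x/∂y = 54x^2 + 54y^2 + 36.

On z = 1, (curl F)_z = 54x^2 + 54y^2 + 36.

Convert to polar (x = r cos θ, y = r sin θ, dA = r dr dθ); the integrand becomes 54r^2 + 36, so

    ∬_D (curl F)_z dA = ∫_0^{2π} ∫_0^{3} (54r^2 + 36) · r dr dθ.

Inner (r from 0 to 3): 2511/2.
Outer (θ from 0 to 2π): 2511π.

Therefore ∮_C F · dr = 2511π.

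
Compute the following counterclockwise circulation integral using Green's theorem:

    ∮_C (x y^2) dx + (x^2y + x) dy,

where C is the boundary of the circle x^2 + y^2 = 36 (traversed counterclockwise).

Green's theorem converts the closed line integral into a double integral over the enclosed region D:

    ∮_C P dx + Q dy = ∬_D (∂Q/∂x - ∂P/∂y) dA.

Here P = x y^2, Q = x^2y + x, so

    ∂Q/∂x = 2x y + 1,    ∂P/∂y = 2x y,
    ∂Q/∂x - ∂P/∂y = 1.

D is the region x^2 + y^2 ≤ 36. Evaluating the double integral:

In polar coordinates (x = r cos θ, y = r sin θ, dA = r dr dθ) the integrand becomes 1, so

    ∬_D (1) dA = ∫_0^{2π} ∫_0^{6} (1) · r dr dθ.

Inner (r from 0 to 6): 18.
Outer (θ from 0 to 2π): 36π.

Therefore ∮_C P dx + Q dy = 36π.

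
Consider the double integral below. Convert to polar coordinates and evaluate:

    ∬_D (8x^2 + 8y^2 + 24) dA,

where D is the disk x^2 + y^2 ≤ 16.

The region D is 0 ≤ r ≤ 4, 0 ≤ θ ≤ 2π in polar coordinates, where x = r cos(θ), y = r sin(θ), and dA = r dr dθ.

Under the substitution, the integrand becomes 8r^2 + 24, so

    ∬_D (8x^2 + 8y^2 + 24) dA = ∫_{0}^{2π} ∫_{0}^{4} (8r^2 + 24) · r dr dθ.

Inner integral (in r): ∫_{0}^{4} (8r^2 + 24) · r dr = 704.

Outer integral (in θ): ∫_{0}^{2π} (704) dθ = 1408π.

Therefore ∬_D (8x^2 + 8y^2 + 24) dA = 1408π.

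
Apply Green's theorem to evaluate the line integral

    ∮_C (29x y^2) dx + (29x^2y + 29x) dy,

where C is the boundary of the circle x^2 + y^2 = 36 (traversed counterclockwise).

Green's theorem converts the closed line integral into a double integral over the enclosed region D:

    ∮_C P dx + Q dy = ∬_D (∂Q/∂x - ∂P/∂y) dA.

Here P = 29x y^2, Q = 29x^2y + 29x, so

    ∂Q/∂x = 58x y + 29,    ∂P/∂y = 58x y,
    ∂Q/∂x - ∂P/∂y = 29.

D is the region x^2 + y^2 ≤ 36. Evaluating the double integral:

In polar coordinates (x = r cos θ, y = r sin θ, dA = r dr dθ) the integrand becomes 29, so

    ∬_D (29) dA = ∫_0^{2π} ∫_0^{6} (29) · r dr dθ.

Inner (r from 0 to 6): 522.
Outer (θ from 0 to 2π): 1044π.

Therefore ∮_C P dx + Q dy = 1044π.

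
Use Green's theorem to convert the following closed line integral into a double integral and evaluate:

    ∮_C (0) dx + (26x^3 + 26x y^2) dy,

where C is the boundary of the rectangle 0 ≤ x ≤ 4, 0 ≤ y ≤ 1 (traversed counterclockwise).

Green's theorem converts the closed line integral into a double integral over the enclosed region D:

    ∮_C P dx + Q dy = ∬_D (∂Q/∂x - ∂P/∂y) dA.

Here P = 0, Q = 26x^3 + 26x y^2, so

    ∂Q/∂x = 78x^2 + 26y^2,    ∂P/∂y = 0,
    ∂Q/∂x - ∂P/∂y = 78x^2 + 26y^2.

D is the region 0 ≤ x ≤ 4, 0 ≤ y ≤ 1. Evaluating the double integral:

    ∬_D (78x^2 + 26y^2) dA = ∫_0^{4} ∫_0^{1} (78x^2 + 26y^2) dy dx.

Inner (y from 0 to 1): 78x^2 + 26/3.
Outer (x from 0 to 4): 5096/3.

Therefore ∮_C P dx + Q dy = 5096/3.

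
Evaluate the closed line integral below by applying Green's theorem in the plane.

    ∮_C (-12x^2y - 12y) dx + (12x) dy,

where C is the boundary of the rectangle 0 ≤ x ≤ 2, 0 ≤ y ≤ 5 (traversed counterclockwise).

Green's theorem converts the closed line integral into a double integral over the enclosed region D:

    ∮_C P dx + Q dy = ∬_D (∂Q/∂x - ∂P/∂y) dA.

Here P = -12x^2y - 12y, Q = 12x, so

    ∂Q/∂x = 12,    ∂P/∂y = -12x^2 - 12,
    ∂Q/∂x - ∂P/∂y = 12x^2 + 24.

D is the region 0 ≤ x ≤ 2, 0 ≤ y ≤ 5. Evaluating the double integral:

    ∬_D (12x^2 + 24) dA = ∫_0^{2} ∫_0^{5} (12x^2 + 24) dy dx.

Inner (y from 0 to 5): 60x^2 + 120.
Outer (x from 0 to 2): 400.

Therefore ∮_C P dx + Q dy = 400.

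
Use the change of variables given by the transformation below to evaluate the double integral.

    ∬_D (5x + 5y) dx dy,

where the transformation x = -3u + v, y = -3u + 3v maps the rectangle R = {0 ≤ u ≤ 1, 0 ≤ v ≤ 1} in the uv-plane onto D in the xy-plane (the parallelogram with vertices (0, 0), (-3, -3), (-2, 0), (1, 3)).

Compute the Jacobian determinant of (x, y) with respect to (u, v):

    ∂(x,y)/∂(u,v) = | -3  1 | = (-3)(3) - (1)(-3) = -6.
                   | -3  3 |

Its absolute value is |J| = 6 (the area scaling factor).

Substituting x = -3u + v, y = -3u + 3v into the integrand,

    5x + 5y → -30u + 20v,

so the integral becomes

    ∬_R (-30u + 20v) · |J| du dv = ∫_0^1 ∫_0^1 (-180u + 120v) dv du.

Inner (v): 60 - 180u.
Outer (u): -30.

Therefore ∬_D (5x + 5y) dx dy = -30.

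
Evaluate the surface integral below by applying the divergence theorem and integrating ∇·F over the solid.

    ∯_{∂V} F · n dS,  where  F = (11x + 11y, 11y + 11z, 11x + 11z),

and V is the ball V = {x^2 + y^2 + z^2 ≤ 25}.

By the divergence theorem,

    ∯_{∂V} F · n dS = ∭_V (∇ · F) dV.

Compute the divergence:
    ∇ · F = ∂F_x/∂x + ∂F_y/∂y + ∂F_z/∂z = 11 + 11 + 11 = 33.

In spherical coordinates, x = ρ sin(φ) cos(θ), y = ρ sin(φ) sin(θ), z = ρ cos(φ), dV = ρ^2 sin(φ) dρ dφ dθ, with 0 ≤ ρ ≤ 5, 0 ≤ φ ≤ π, 0 ≤ θ ≤ 2π.

The integrand, after substitution and multiplying by the volume element, becomes (33) · ρ^2 sin(φ), so

    ∭_V (∇·F) dV = ∫_0^{2π} ∫_0^{π} ∫_0^{5} (33) · ρ^2 sin(φ) dρ dφ dθ.

Inner (ρ from 0 to 5): 1375sin(φ).
Middle (φ from 0 to π): 2750.
Outer (θ from 0 to 2π): 5500π.

Therefore ∯_{∂V} F · n dS = 5500π.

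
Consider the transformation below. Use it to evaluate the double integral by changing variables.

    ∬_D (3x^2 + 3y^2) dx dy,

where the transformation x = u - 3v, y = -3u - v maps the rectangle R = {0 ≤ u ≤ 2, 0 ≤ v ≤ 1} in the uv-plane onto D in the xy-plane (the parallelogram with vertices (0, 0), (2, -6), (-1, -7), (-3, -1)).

Compute the Jacobian determinant of (x, y) with respect to (u, v):

    ∂(x,y)/∂(u,v) = | 1  -3 | = (1)(-1) - (-3)(-3) = -10.
                   | -3  -1 |

Its absolute value is |J| = 10 (the area scaling factor).

Substituting x = u - 3v, y = -3u - v into the integrand,

    3x^2 + 3y^2 → 30u^2 + 30v^2,

so the integral becomes

    ∬_R (30u^2 + 30v^2) · |J| du dv = ∫_0^2 ∫_0^1 (300u^2 + 300v^2) dv du.

Inner (v): 300u^2 + 100.
Outer (u): 1000.

Therefore ∬_D (3x^2 + 3y^2) dx dy = 1000.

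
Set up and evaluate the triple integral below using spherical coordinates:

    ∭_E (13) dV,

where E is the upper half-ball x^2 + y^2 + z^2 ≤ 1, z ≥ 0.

In spherical coordinates, x = ρ sin(φ) cos(θ), y = ρ sin(φ) sin(θ), z = ρ cos(φ), and dV = ρ^2 sin(φ) dρ dφ dθ.

The integrand becomes 13, so

    ∭_E (13) dV = ∫_{0}^{2π} ∫_{0}^{π/2} ∫_{0}^{1} (13) · ρ^2 sin(φ) dρ dφ dθ.

Inner (ρ): 13sin(φ)/3.
Middle (φ): 13/3.
Outer (θ): 26π/3.

Therefore the triple integral equals 26π/3.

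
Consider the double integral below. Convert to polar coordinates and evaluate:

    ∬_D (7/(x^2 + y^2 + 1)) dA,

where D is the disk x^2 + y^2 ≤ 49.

The region D is 0 ≤ r ≤ 7, 0 ≤ θ ≤ 2π in polar coordinates, where x = r cos(θ), y = r sin(θ), and dA = r dr dθ.

Under the substitution, the integrand becomes 7/(r^2 + 1), so

    ∬_D (7/(x^2 + y^2 + 1)) dA = ∫_{0}^{2π} ∫_{0}^{7} (7/(r^2 + 1)) · r dr dθ.

Inner integral (in r): ∫_{0}^{7} (7/(r^2 + 1)) · r dr = 7log(50)/2.

Outer integral (in θ): ∫_{0}^{2π} (7log(50)/2) dθ = 7π log(50).

Therefore ∬_D (7/(x^2 + y^2 + 1)) dA = 7π log(50).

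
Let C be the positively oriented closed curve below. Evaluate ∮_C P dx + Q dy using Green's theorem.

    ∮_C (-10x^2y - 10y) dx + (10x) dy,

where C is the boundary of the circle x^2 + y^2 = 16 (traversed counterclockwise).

Green's theorem converts the closed line integral into a double integral over the enclosed region D:

    ∮_C P dx + Q dy = ∬_D (∂Q/∂x - ∂P/∂y) dA.

Here P = -10x^2y - 10y, Q = 10x, so

    ∂Q/∂x = 10,    ∂P/∂y = -10x^2 - 10,
    ∂Q/∂x - ∂P/∂y = 10x^2 + 20.

D is the region x^2 + y^2 ≤ 16. Evaluating the double integral:

In polar coordinates (x = r cos θ, y = r sin θ, dA = r dr dθ) the integrand becomes 10r^2cos(θ)^2 + 20, so

    ∬_D (10x^2 + 20) dA = ∫_0^{2π} ∫_0^{4} (10r^2cos(θ)^2 + 20) · r dr dθ.

Inner (r from 0 to 4): 640cos(θ)^2 + 160.
Outer (θ from 0 to 2π): 960π.

Therefore ∮_C P dx + Q dy = 960π.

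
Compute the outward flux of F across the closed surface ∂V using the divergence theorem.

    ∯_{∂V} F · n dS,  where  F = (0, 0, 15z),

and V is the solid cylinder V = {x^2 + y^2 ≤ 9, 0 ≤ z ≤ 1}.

By the divergence theorem,

    ∯_{∂V} F · n dS = ∭_V (∇ · F) dV.

Compute the divergence:
    ∇ · F = ∂F_x/∂x + ∂F_y/∂y + ∂F_z/∂z = 0 + 0 + 15 = 15.

In cylindrical coordinates, x = r cos(θ), y = r sin(θ), z = z, dV = r dr dθ dz, with 0 ≤ r ≤ 3, 0 ≤ θ ≤ 2π, 0 ≤ z ≤ 1.

The integrand, after substitution and multiplying by the volume element, becomes (15) · r, so

    ∭_V (∇·F) dV = ∫_0^{2π} ∫_0^{3} ∫_0^{1} (15) · r dz dr dθ.

Inner (z from 0 to 1): 15r.
Middle (r from 0 to 3): 135/2.
Outer (θ from 0 to 2π): 135π.

Therefore ∯_{∂V} F · n dS = 135π.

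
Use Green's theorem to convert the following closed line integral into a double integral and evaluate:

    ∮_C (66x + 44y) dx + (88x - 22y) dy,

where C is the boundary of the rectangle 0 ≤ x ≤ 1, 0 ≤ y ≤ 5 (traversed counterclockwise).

Green's theorem converts the closed line integral into a double integral over the enclosed region D:

    ∮_C P dx + Q dy = ∬_D (∂Q/∂x - ∂P/∂y) dA.

Here P = 66x + 44y, Q = 88x - 22y, so

    ∂Q/∂x = 88,    ∂P/∂y = 44,
    ∂Q/∂x - ∂P/∂y = 44.

D is the region 0 ≤ x ≤ 1, 0 ≤ y ≤ 5. Evaluating the double integral:

    ∬_D (44) dA = ∫_0^{1} ∫_0^{5} (44) dy dx.

Inner (y from 0 to 5): 220.
Outer (x from 0 to 1): 220.

Therefore ∮_C P dx + Q dy = 220.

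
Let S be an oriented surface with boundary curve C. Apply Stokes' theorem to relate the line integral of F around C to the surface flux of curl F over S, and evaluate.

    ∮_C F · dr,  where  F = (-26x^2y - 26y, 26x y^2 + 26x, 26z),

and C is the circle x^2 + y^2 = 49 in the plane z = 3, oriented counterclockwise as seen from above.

Let S be the flat disk x^2 + y^2 ≤ 49 in the plane z = 3, with upward unit normal n̂ = ẑ. By Stokes' theorem,

    ∮_C F · dr = ∬_S (∇ × F) · n̂ dS = ∬_D (curl F)_z dA,

where D is the disk x^2 + y^2 ≤ 49.

Compute the curl of F = (-26x^2y - 26y, 26x y^2 + 26x, 26z):
    (∇ × F)_x = ∂F_z/∂y - ∂F_y/∂z = 0,
    (∇ × F)_y = ∂F_x/∂z - ∂F_z/∂x = 0,
    (∇ × F)_z = ∂F_y/∂x - ∂F_x/∂y = 26x^2 + 26y^2 + 52.

On z = 3, (curl F)_z = 26x^2 + 26y^2 + 52.

Convert to polar (x = r cos θ, y = r sin θ, dA = r dr dθ); the integrand becomes 26r^2 + 52, so

    ∬_D (curl F)_z dA = ∫_0^{2π} ∫_0^{7} (26r^2 + 52) · r dr dθ.

Inner (r from 0 to 7): 33761/2.
Outer (θ from 0 to 2π): 33761π.

Therefore ∮_C F · dr = 33761π.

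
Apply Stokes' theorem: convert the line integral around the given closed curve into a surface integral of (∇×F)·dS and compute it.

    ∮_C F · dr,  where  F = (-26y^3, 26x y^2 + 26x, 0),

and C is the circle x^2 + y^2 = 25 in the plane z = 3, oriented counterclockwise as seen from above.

Let S be the flat disk x^2 + y^2 ≤ 25 in the plane z = 3, with upward unit normal n̂ = ẑ. By Stokes' theorem,

    ∮_C F · dr = ∬_S (∇ × F) · n̂ dS = ∬_D (curl F)_z dA,

where D is the disk x^2 + y^2 ≤ 25.

Compute the curl of F = (-26y^3, 26x y^2 + 26x, 0):
    (∇ × F)_x = ∂F_z/∂y - ∂F_y/∂z = 0,
    (∇ × F)_y = ∂F_x/∂z - ∂F_z/∂x = 0,
    (∇ × F)_z = ∂F_y/∂x - ∂F_x/∂y = 104y^2 + 26.

On z = 3, (curl F)_z = 104y^2 + 26.

Convert to polar (x = r cos θ, y = r sin θ, dA = r dr dθ); the integrand becomes 104r^2sin(θ)^2 + 26, so

    ∬_D (curl F)_z dA = ∫_0^{2π} ∫_0^{5} (104r^2sin(θ)^2 + 26) · r dr dθ.

Inner (r from 0 to 5): 16250sin(θ)^2 + 325.
Outer (θ from 0 to 2π): 16900π.

Therefore ∮_C F · dr = 16900π.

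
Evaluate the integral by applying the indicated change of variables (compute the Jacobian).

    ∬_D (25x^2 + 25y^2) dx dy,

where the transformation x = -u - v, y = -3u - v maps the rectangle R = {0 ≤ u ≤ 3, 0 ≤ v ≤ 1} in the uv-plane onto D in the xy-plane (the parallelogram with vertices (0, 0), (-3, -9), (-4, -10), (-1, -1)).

Compute the Jacobian determinant of (x, y) with respect to (u, v):

    ∂(x,y)/∂(u,v) = | -1  -1 | = (-1)(-1) - (-1)(-3) = -2.
                   | -3  -1 |

Its absolute value is |J| = 2 (the area scaling factor).

Substituting x = -u - v, y = -3u - v into the integrand,

    25x^2 + 25y^2 → 250u^2 + 200u v + 50v^2,

so the integral becomes

    ∬_R (250u^2 + 200u v + 50v^2) · |J| du dv = ∫_0^3 ∫_0^1 (500u^2 + 400u v + 100v^2) dv du.

Inner (v): 500u^2 + 200u + 100/3.
Outer (u): 5500.

Therefore ∬_D (25x^2 + 25y^2) dx dy = 5500.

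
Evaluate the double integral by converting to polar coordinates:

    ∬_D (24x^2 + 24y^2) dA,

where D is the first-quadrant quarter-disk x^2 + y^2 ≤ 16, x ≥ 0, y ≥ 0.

The region D is 0 ≤ r ≤ 4, 0 ≤ θ ≤ π/2 in polar coordinates, where x = r cos(θ), y = r sin(θ), and dA = r dr dθ.

Under the substitution, the integrand becomes 24r^2, so

    ∬_D (24x^2 + 24y^2) dA = ∫_{0}^{π/2} ∫_{0}^{4} (24r^2) · r dr dθ.

Inner integral (in r): ∫_{0}^{4} (24r^2) · r dr = 1536.

Outer integral (in θ): ∫_{0}^{π/2} (1536) dθ = 768π.

Therefore ∬_D (24x^2 + 24y^2) dA = 768π.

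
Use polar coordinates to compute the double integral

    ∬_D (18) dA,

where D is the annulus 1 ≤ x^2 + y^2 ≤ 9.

The region D is 1 ≤ r ≤ 3, 0 ≤ θ ≤ 2π in polar coordinates, where x = r cos(θ), y = r sin(θ), and dA = r dr dθ.

Under the substitution, the integrand becomes 18, so

    ∬_D (18) dA = ∫_{0}^{2π} ∫_{1}^{3} (18) · r dr dθ.

Inner integral (in r): ∫_{1}^{3} (18) · r dr = 72.

Outer integral (in θ): ∫_{0}^{2π} (72) dθ = 144π.

Therefore ∬_D (18) dA = 144π.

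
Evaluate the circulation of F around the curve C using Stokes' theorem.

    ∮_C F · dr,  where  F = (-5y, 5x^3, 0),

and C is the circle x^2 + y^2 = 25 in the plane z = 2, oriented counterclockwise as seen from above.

Let S be the flat disk x^2 + y^2 ≤ 25 in the plane z = 2, with upward unit normal n̂ = ẑ. By Stokes' theorem,

    ∮_C F · dr = ∬_S (∇ × F) · n̂ dS = ∬_D (curl F)_z dA,

where D is the disk x^2 + y^2 ≤ 25.

Compute the curl of F = (-5y, 5x^3, 0):
    (∇ × F)_x = ∂F_z/∂y - ∂F_y/∂z = 0,
    (∇ × F)_y = ∂F_x/∂z - ∂F_z/∂x = 0,
    (∇ × F)_z = ∂F_y/∂x - ∂F_x/∂y = 15x^2 + 5.

On z = 2, (curl F)_z = 15x^2 + 5.

Convert to polar (x = r cos θ, y = r sin θ, dA = r dr dθ); the integrand becomes 15r^2cos(θ)^2 + 5, so

    ∬_D (curl F)_z dA = ∫_0^{2π} ∫_0^{5} (15r^2cos(θ)^2 + 5) · r dr dθ.

Inner (r from 0 to 5): 9375cos(θ)^2/4 + 125/2.
Outer (θ from 0 to 2π): 9875π/4.

Therefore ∮_C F · dr = 9875π/4.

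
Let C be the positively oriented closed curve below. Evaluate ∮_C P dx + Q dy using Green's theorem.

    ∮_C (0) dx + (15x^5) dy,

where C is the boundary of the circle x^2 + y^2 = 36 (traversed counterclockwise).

Green's theorem converts the closed line integral into a double integral over the enclosed region D:

    ∮_C P dx + Q dy = ∬_D (∂Q/∂x - ∂P/∂y) dA.

Here P = 0, Q = 15x^5, so

    ∂Q/∂x = 75x^4,    ∂P/∂y = 0,
    ∂Q/∂x - ∂P/∂y = 75x^4.

D is the region x^2 + y^2 ≤ 36. Evaluating the double integral:

In polar coordinates (x = r cos θ, y = r sin θ, dA = r dr dθ) the integrand becomes 75r^4cos(θ)^4, so

    ∬_D (75x^4) dA = ∫_0^{2π} ∫_0^{6} (75r^4cos(θ)^4) · r dr dθ.

Inner (r from 0 to 6): 583200cos(θ)^4.
Outer (θ from 0 to 2π): 437400π.

Therefore ∮_C P dx + Q dy = 437400π.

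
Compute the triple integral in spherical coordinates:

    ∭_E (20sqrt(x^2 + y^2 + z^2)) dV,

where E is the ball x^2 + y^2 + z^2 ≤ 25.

In spherical coordinates, x = ρ sin(φ) cos(θ), y = ρ sin(φ) sin(θ), z = ρ cos(φ), and dV = ρ^2 sin(φ) dρ dφ dθ.

The integrand becomes 20ρ, so

    ∭_E (20sqrt(x^2 + y^2 + z^2)) dV = ∫_{0}^{2π} ∫_{0}^{π} ∫_{0}^{5} (20ρ) · ρ^2 sin(φ) dρ dφ dθ.

Inner (ρ): 3125sin(φ).
Middle (φ): 6250.
Outer (θ): 12500π.

Therefore the triple integral equals 12500π.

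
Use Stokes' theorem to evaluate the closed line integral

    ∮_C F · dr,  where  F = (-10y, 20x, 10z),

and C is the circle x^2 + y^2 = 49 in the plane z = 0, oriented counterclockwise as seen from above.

Let S be the flat disk x^2 + y^2 ≤ 49 in the plane z = 0, with upward unit normal n̂ = ẑ. By Stokes' theorem,

    ∮_C F · dr = ∬_S (∇ × F) · n̂ dS = ∬_D (curl F)_z dA,

where D is the disk x^2 + y^2 ≤ 49.

Compute the curl of F = (-10y, 20x, 10z):
    (∇ × F)_x = ∂F_z/∂y - ∂F_y/∂z = 0,
    (∇ × F)_y = ∂F_x/∂z - ∂F_z/∂x = 0,
    (∇ × F)_z = ∂F_y/∂x - ∂F_x/∂y = 30.

On z = 0, (curl F)_z = 30.

Convert to polar (x = r cos θ, y = r sin θ, dA = r dr dθ); the integrand becomes 30, so

    ∬_D (curl F)_z dA = ∫_0^{2π} ∫_0^{7} (30) · r dr dθ.

Inner (r from 0 to 7): 735.
Outer (θ from 0 to 2π): 1470π.

Therefore ∮_C F · dr = 1470π.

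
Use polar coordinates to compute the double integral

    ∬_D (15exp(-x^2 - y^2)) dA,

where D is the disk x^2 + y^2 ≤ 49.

The region D is 0 ≤ r ≤ 7, 0 ≤ θ ≤ 2π in polar coordinates, where x = r cos(θ), y = r sin(θ), and dA = r dr dθ.

Under the substitution, the integrand becomes 15exp(-r^2), so

    ∬_D (15exp(-x^2 - y^2)) dA = ∫_{0}^{2π} ∫_{0}^{7} (15exp(-r^2)) · r dr dθ.

Inner integral (in r): ∫_{0}^{7} (15exp(-r^2)) · r dr = 15/2 - 15exp(-49)/2.

Outer integral (in θ): ∫_{0}^{2π} (15/2 - 15exp(-49)/2) dθ = -15π exp(-49) + 15π.

Therefore ∬_D (15exp(-x^2 - y^2)) dA = -15π exp(-49) + 15π.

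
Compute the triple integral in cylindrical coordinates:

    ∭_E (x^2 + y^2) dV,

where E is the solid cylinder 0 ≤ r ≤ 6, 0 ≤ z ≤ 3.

In cylindrical coordinates, x = r cos(θ), y = r sin(θ), z = z, and dV = r dr dθ dz.

The integrand becomes r^2, so

    ∭_E (x^2 + y^2) dV = ∫_{0}^{2π} ∫_{0}^{6} ∫_{0}^{3} (r^2) · r dz dr dθ.

Inner (z): 3r^3.
Middle (r from 0 to 6): 972.
Outer (θ): 1944π.

Therefore the triple integral equals 1944π.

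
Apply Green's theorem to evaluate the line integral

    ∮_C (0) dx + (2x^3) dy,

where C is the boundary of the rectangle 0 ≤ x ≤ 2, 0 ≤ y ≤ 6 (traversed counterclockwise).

Green's theorem converts the closed line integral into a double integral over the enclosed region D:

    ∮_C P dx + Q dy = ∬_D (∂Q/∂x - ∂P/∂y) dA.

Here P = 0, Q = 2x^3, so

    ∂Q/∂x = 6x^2,    ∂P/∂y = 0,
    ∂Q/∂x - ∂P/∂y = 6x^2.

D is the region 0 ≤ x ≤ 2, 0 ≤ y ≤ 6. Evaluating the double integral:

    ∬_D (6x^2) dA = ∫_0^{2} ∫_0^{6} (6x^2) dy dx.

Inner (y from 0 to 6): 36x^2.
Outer (x from 0 to 2): 96.

Therefore ∮_C P dx + Q dy = 96.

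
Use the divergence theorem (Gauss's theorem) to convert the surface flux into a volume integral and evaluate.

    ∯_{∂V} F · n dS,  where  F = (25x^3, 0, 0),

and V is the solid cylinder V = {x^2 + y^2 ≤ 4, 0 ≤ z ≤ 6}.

By the divergence theorem,

    ∯_{∂V} F · n dS = ∭_V (∇ · F) dV.

Compute the divergence:
    ∇ · F = ∂F_x/∂x + ∂F_y/∂y + ∂F_z/∂z = 75x^2 + 0 + 0 = 75x^2.

In cylindrical coordinates, x = r cos(θ), y = r sin(θ), z = z, dV = r dr dθ dz, with 0 ≤ r ≤ 2, 0 ≤ θ ≤ 2π, 0 ≤ z ≤ 6.

The integrand, after substitution and multiplying by the volume element, becomes (75r^2cos(θ)^2) · r, so

    ∭_V (∇·F) dV = ∫_0^{2π} ∫_0^{2} ∫_0^{6} (75r^2cos(θ)^2) · r dz dr dθ.

Inner (z from 0 to 6): 450r^3cos(θ)^2.
Middle (r from 0 to 2): 1800cos(θ)^2.
Outer (θ from 0 to 2π): 1800π.

Therefore ∯_{∂V} F · n dS = 1800π.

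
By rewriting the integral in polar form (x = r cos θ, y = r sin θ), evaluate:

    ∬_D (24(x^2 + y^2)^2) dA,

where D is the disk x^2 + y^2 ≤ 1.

The region D is 0 ≤ r ≤ 1, 0 ≤ θ ≤ 2π in polar coordinates, where x = r cos(θ), y = r sin(θ), and dA = r dr dθ.

Under the substitution, the integrand becomes 24r^4, so

    ∬_D (24(x^2 + y^2)^2) dA = ∫_{0}^{2π} ∫_{0}^{1} (24r^4) · r dr dθ.

Inner integral (in r): ∫_{0}^{1} (24r^4) · r dr = 4.

Outer integral (in θ): ∫_{0}^{2π} (4) dθ = 8π.

Therefore ∬_D (24(x^2 + y^2)^2) dA = 8π.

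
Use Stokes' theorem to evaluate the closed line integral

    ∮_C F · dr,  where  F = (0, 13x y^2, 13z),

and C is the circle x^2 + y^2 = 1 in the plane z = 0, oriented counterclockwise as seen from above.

Let S be the flat disk x^2 + y^2 ≤ 1 in the plane z = 0, with upward unit normal n̂ = ẑ. By Stokes' theorem,

    ∮_C F · dr = ∬_S (∇ × F) · n̂ dS = ∬_D (curl F)_z dA,

where D is the disk x^2 + y^2 ≤ 1.

Compute the curl of F = (0, 13x y^2, 13z):
    (∇ × F)_x = ∂F_z/∂y - ∂F_y/∂z = 0,
    (∇ × F)_y = ∂F_x/∂z - ∂F_z/∂x = 0,
    (∇ × F)_z = ∂F_y/∂x - ∂F_x/∂y = 13y^2.

On z = 0, (curl F)_z = 13y^2.

Convert to polar (x = r cos θ, y = r sin θ, dA = r dr dθ); the integrand becomes 13r^2sin(θ)^2, so

    ∬_D (curl F)_z dA = ∫_0^{2π} ∫_0^{1} (13r^2sin(θ)^2) · r dr dθ.

Inner (r from 0 to 1): 13sin(θ)^2/4.
Outer (θ from 0 to 2π): 13π/4.

Therefore ∮_C F · dr = 13π/4.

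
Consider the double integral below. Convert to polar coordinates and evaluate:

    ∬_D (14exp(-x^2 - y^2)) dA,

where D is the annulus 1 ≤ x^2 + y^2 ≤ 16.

The region D is 1 ≤ r ≤ 4, 0 ≤ θ ≤ 2π in polar coordinates, where x = r cos(θ), y = r sin(θ), and dA = r dr dθ.

Under the substitution, the integrand becomes 14exp(-r^2), so

    ∬_D (14exp(-x^2 - y^2)) dA = ∫_{0}^{2π} ∫_{1}^{4} (14exp(-r^2)) · r dr dθ.

Inner integral (in r): ∫_{1}^{4} (14exp(-r^2)) · r dr = -(7 - 7exp(15))exp(-16).

Outer integral (in θ): ∫_{0}^{2π} (-(7 - 7exp(15))exp(-16)) dθ = -14π (1 - exp(15))exp(-16).

Therefore ∬_D (14exp(-x^2 - y^2)) dA = -14π (1 - exp(15))exp(-16).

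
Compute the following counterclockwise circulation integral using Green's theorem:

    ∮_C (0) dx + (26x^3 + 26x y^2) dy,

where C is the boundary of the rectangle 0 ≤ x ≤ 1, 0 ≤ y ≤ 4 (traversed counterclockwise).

Green's theorem converts the closed line integral into a double integral over the enclosed region D:

    ∮_C P dx + Q dy = ∬_D (∂Q/∂x - ∂P/∂y) dA.

Here P = 0, Q = 26x^3 + 26x y^2, so

    ∂Q/∂x = 78x^2 + 26y^2,    ∂P/∂y = 0,
    ∂Q/∂x - ∂P/∂y = 78x^2 + 26y^2.

D is the region 0 ≤ x ≤ 1, 0 ≤ y ≤ 4. Evaluating the double integral:

    ∬_D (78x^2 + 26y^2) dA = ∫_0^{1} ∫_0^{4} (78x^2 + 26y^2) dy dx.

Inner (y from 0 to 4): 312x^2 + 1664/3.
Outer (x from 0 to 1): 1976/3.

Therefore ∮_C P dx + Q dy = 1976/3.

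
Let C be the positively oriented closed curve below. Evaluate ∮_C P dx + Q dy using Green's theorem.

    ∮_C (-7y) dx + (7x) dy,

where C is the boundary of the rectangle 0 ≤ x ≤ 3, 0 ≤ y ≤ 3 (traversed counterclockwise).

Green's theorem converts the closed line integral into a double integral over the enclosed region D:

    ∮_C P dx + Q dy = ∬_D (∂Q/∂x - ∂P/∂y) dA.

Here P = -7y, Q = 7x, so

    ∂Q/∂x = 7,    ∂P/∂y = -7,
    ∂Q/∂x - ∂P/∂y = 14.

D is the region 0 ≤ x ≤ 3, 0 ≤ y ≤ 3. Evaluating the double integral:

    ∬_D (14) dA = ∫_0^{3} ∫_0^{3} (14) dy dx.

Inner (y from 0 to 3): 42.
Outer (x from 0 to 3): 126.

Therefore ∮_C P dx + Q dy = 126.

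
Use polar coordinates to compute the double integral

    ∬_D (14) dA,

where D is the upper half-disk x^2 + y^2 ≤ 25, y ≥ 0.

The region D is 0 ≤ r ≤ 5, 0 ≤ θ ≤ π in polar coordinates, where x = r cos(θ), y = r sin(θ), and dA = r dr dθ.

Under the substitution, the integrand becomes 14, so

    ∬_D (14) dA = ∫_{0}^{π} ∫_{0}^{5} (14) · r dr dθ.

Inner integral (in r): ∫_{0}^{5} (14) · r dr = 175.

Outer integral (in θ): ∫_{0}^{π} (175) dθ = 175π.

Therefore ∬_D (14) dA = 175π.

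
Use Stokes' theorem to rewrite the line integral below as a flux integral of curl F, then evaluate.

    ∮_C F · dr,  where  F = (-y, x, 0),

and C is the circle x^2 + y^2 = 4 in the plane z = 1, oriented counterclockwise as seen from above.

Let S be the flat disk x^2 + y^2 ≤ 4 in the plane z = 1, with upward unit normal n̂ = ẑ. By Stokes' theorem,

    ∮_C F · dr = ∬_S (∇ × F) · n̂ dS = ∬_D (curl F)_z dA,

where D is the disk x^2 + y^2 ≤ 4.

Compute the curl of F = (-y, x, 0):
    (∇ × F)_x = ∂F_z/∂y - ∂F_y/∂z = 0,
    (∇ × F)_y = ∂F_x/∂z - ∂F_z/∂x = 0,
    (∇ × F)_z = ∂F_y/∂x - ∂F_x/∂y = 2.

On z = 1, (curl F)_z = 2.

Convert to polar (x = r cos θ, y = r sin θ, dA = r dr dθ); the integrand becomes 2, so

    ∬_D (curl F)_z dA = ∫_0^{2π} ∫_0^{2} (2) · r dr dθ.

Inner (r from 0 to 2): 4.
Outer (θ from 0 to 2π): 8π.

Therefore ∮_C F · dr = 8π.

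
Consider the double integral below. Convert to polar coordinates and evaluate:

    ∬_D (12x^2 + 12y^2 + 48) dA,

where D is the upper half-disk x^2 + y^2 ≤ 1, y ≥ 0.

The region D is 0 ≤ r ≤ 1, 0 ≤ θ ≤ π in polar coordinates, where x = r cos(θ), y = r sin(θ), and dA = r dr dθ.

Under the substitution, the integrand becomes 12r^2 + 48, so

    ∬_D (12x^2 + 12y^2 + 48) dA = ∫_{0}^{π} ∫_{0}^{1} (12r^2 + 48) · r dr dθ.

Inner integral (in r): ∫_{0}^{1} (12r^2 + 48) · r dr = 27.

Outer integral (in θ): ∫_{0}^{π} (27) dθ = 27π.

Therefore ∬_D (12x^2 + 12y^2 + 48) dA = 27π.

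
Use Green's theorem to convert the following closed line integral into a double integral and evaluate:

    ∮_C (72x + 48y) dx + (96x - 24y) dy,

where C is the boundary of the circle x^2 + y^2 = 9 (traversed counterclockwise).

Green's theorem converts the closed line integral into a double integral over the enclosed region D:

    ∮_C P dx + Q dy = ∬_D (∂Q/∂x - ∂P/∂y) dA.

Here P = 72x + 48y, Q = 96x - 24y, so

    ∂Q/∂x = 96,    ∂P/∂y = 48,
    ∂Q/∂x - ∂P/∂y = 48.

D is the region x^2 + y^2 ≤ 9. Evaluating the double integral:

In polar coordinates (x = r cos θ, y = r sin θ, dA = r dr dθ) the integrand becomes 48, so

    ∬_D (48) dA = ∫_0^{2π} ∫_0^{3} (48) · r dr dθ.

Inner (r from 0 to 3): 216.
Outer (θ from 0 to 2π): 432π.

Therefore ∮_C P dx + Q dy = 432π.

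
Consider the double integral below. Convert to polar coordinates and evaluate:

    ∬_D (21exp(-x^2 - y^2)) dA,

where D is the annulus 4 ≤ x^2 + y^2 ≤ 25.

The region D is 2 ≤ r ≤ 5, 0 ≤ θ ≤ 2π in polar coordinates, where x = r cos(θ), y = r sin(θ), and dA = r dr dθ.

Under the substitution, the integrand becomes 21exp(-r^2), so

    ∬_D (21exp(-x^2 - y^2)) dA = ∫_{0}^{2π} ∫_{2}^{5} (21exp(-r^2)) · r dr dθ.

Inner integral (in r): ∫_{2}^{5} (21exp(-r^2)) · r dr = -(21 - 21exp(21))exp(-25)/2.

Outer integral (in θ): ∫_{0}^{2π} (-(21 - 21exp(21))exp(-25)/2) dθ = -21π (1 - exp(21))exp(-25).

Therefore ∬_D (21exp(-x^2 - y^2)) dA = -21π (1 - exp(21))exp(-25).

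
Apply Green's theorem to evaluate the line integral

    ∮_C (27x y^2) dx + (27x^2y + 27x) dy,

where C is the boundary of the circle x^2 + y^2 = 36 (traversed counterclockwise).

Green's theorem converts the closed line integral into a double integral over the enclosed region D:

    ∮_C P dx + Q dy = ∬_D (∂Q/∂x - ∂P/∂y) dA.

Here P = 27x y^2, Q = 27x^2y + 27x, so

    ∂Q/∂x = 54x y + 27,    ∂P/∂y = 54x y,
    ∂Q/∂x - ∂P/∂y = 27.

D is the region x^2 + y^2 ≤ 36. Evaluating the double integral:

In polar coordinates (x = r cos θ, y = r sin θ, dA = r dr dθ) the integrand becomes 27, so

    ∬_D (27) dA = ∫_0^{2π} ∫_0^{6} (27) · r dr dθ.

Inner (r from 0 to 6): 486.
Outer (θ from 0 to 2π): 972π.

Therefore ∮_C P dx + Q dy = 972π.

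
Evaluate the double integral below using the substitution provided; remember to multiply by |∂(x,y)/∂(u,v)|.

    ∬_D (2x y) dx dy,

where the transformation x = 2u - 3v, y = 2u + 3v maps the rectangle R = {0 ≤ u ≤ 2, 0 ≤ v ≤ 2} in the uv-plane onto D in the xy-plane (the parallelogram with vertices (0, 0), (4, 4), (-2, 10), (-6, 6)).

Compute the Jacobian determinant of (x, y) with respect to (u, v):

    ∂(x,y)/∂(u,v) = | 2  -3 | = (2)(3) - (-3)(2) = 12.
                   | 2  3 |

Its absolute value is |J| = 12 (the area scaling factor).

Substituting x = 2u - 3v, y = 2u + 3v into the integrand,

    2x y → 8u^2 - 18v^2,

so the integral becomes

    ∬_R (8u^2 - 18v^2) · |J| du dv = ∫_0^2 ∫_0^2 (96u^2 - 216v^2) dv du.

Inner (v): 192u^2 - 576.
Outer (u): -640.

Therefore ∬_D (2x y) dx dy = -640.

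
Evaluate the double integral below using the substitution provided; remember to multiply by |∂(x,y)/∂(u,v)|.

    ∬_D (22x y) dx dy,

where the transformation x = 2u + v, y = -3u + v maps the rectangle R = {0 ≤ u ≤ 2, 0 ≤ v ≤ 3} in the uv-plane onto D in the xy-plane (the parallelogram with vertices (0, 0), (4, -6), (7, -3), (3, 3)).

Compute the Jacobian determinant of (x, y) with respect to (u, v):

    ∂(x,y)/∂(u,v) = | 2  1 | = (2)(1) - (1)(-3) = 5.
                   | -3  1 |

Its absolute value is |J| = 5 (the area scaling factor).

Substituting x = 2u + v, y = -3u + v into the integrand,

    22x y → -132u^2 - 22u v + 22v^2,

so the integral becomes

    ∬_R (-132u^2 - 22u v + 22v^2) · |J| du dv = ∫_0^2 ∫_0^3 (-660u^2 - 110u v + 110v^2) dv du.

Inner (v): -1980u^2 - 495u + 990.
Outer (u): -4290.

Therefore ∬_D (22x y) dx dy = -4290.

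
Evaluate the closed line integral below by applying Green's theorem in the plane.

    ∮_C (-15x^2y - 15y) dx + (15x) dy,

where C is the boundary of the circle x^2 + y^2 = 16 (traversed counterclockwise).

Green's theorem converts the closed line integral into a double integral over the enclosed region D:

    ∮_C P dx + Q dy = ∬_D (∂Q/∂x - ∂P/∂y) dA.

Here P = -15x^2y - 15y, Q = 15x, so

    ∂Q/∂x = 15,    ∂P/∂y = -15x^2 - 15,
    ∂Q/∂x - ∂P/∂y = 15x^2 + 30.

D is the region x^2 + y^2 ≤ 16. Evaluating the double integral:

In polar coordinates (x = r cos θ, y = r sin θ, dA = r dr dθ) the integrand becomes 15r^2cos(θ)^2 + 30, so

    ∬_D (15x^2 + 30) dA = ∫_0^{2π} ∫_0^{4} (15r^2cos(θ)^2 + 30) · r dr dθ.

Inner (r from 0 to 4): 960cos(θ)^2 + 240.
Outer (θ from 0 to 2π): 1440π.

Therefore ∮_C P dx + Q dy = 1440π.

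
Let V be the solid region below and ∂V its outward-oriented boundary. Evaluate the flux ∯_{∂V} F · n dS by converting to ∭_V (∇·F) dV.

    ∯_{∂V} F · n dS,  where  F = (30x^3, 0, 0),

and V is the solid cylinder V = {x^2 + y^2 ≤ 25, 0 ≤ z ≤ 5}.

By the divergence theorem,

    ∯_{∂V} F · n dS = ∭_V (∇ · F) dV.

Compute the divergence:
    ∇ · F = ∂F_x/∂x + ∂F_y/∂y + ∂F_z/∂z = 90x^2 + 0 + 0 = 90x^2.

In cylindrical coordinates, x = r cos(θ), y = r sin(θ), z = z, dV = r dr dθ dz, with 0 ≤ r ≤ 5, 0 ≤ θ ≤ 2π, 0 ≤ z ≤ 5.

The integrand, after substitution and multiplying by the volume element, becomes (90r^2cos(θ)^2) · r, so

    ∭_V (∇·F) dV = ∫_0^{2π} ∫_0^{5} ∫_0^{5} (90r^2cos(θ)^2) · r dz dr dθ.

Inner (z from 0 to 5): 450r^3cos(θ)^2.
Middle (r from 0 to 5): 140625cos(θ)^2/2.
Outer (θ from 0 to 2π): 140625π/2.

Therefore ∯_{∂V} F · n dS = 140625π/2.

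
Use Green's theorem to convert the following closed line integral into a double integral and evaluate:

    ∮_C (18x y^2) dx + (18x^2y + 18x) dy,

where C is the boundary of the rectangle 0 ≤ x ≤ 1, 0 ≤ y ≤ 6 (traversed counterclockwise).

Green's theorem converts the closed line integral into a double integral over the enclosed region D:

    ∮_C P dx + Q dy = ∬_D (∂Q/∂x - ∂P/∂y) dA.

Here P = 18x y^2, Q = 18x^2y + 18x, so

    ∂Q/∂x = 36x y + 18,    ∂P/∂y = 36x y,
    ∂Q/∂x - ∂P/∂y = 18.

D is the region 0 ≤ x ≤ 1, 0 ≤ y ≤ 6. Evaluating the double integral:

    ∬_D (18) dA = ∫_0^{1} ∫_0^{6} (18) dy dx.

Inner (y from 0 to 6): 108.
Outer (x from 0 to 1): 108.

Therefore ∮_C P dx + Q dy = 108.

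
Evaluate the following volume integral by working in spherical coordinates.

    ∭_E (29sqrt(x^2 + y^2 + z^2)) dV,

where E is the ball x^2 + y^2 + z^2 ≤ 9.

In spherical coordinates, x = ρ sin(φ) cos(θ), y = ρ sin(φ) sin(θ), z = ρ cos(φ), and dV = ρ^2 sin(φ) dρ dφ dθ.

The integrand becomes 29ρ, so

    ∭_E (29sqrt(x^2 + y^2 + z^2)) dV = ∫_{0}^{2π} ∫_{0}^{π} ∫_{0}^{3} (29ρ) · ρ^2 sin(φ) dρ dφ dθ.

Inner (ρ): 2349sin(φ)/4.
Middle (φ): 2349/2.
Outer (θ): 2349π.

Therefore the triple integral equals 2349π.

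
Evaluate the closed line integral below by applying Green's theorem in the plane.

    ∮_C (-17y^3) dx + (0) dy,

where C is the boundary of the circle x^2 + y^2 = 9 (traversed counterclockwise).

Green's theorem converts the closed line integral into a double integral over the enclosed region D:

    ∮_C P dx + Q dy = ∬_D (∂Q/∂x - ∂P/∂y) dA.

Here P = -17y^3, Q = 0, so

    ∂Q/∂x = 0,    ∂P/∂y = -51y^2,
    ∂Q/∂x - ∂P/∂y = 51y^2.

D is the region x^2 + y^2 ≤ 9. Evaluating the double integral:

In polar coordinates (x = r cos θ, y = r sin θ, dA = r dr dθ) the integrand becomes 51r^2sin(θ)^2, so

    ∬_D (51y^2) dA = ∫_0^{2π} ∫_0^{3} (51r^2sin(θ)^2) · r dr dθ.

Inner (r from 0 to 3): 4131sin(θ)^2/4.
Outer (θ from 0 to 2π): 4131π/4.

Therefore ∮_C P dx + Q dy = 4131π/4.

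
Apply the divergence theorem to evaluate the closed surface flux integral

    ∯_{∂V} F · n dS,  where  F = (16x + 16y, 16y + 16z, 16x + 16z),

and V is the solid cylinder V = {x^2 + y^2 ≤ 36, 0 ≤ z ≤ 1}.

By the divergence theorem,

    ∯_{∂V} F · n dS = ∭_V (∇ · F) dV.

Compute the divergence:
    ∇ · F = ∂F_x/∂x + ∂F_y/∂y + ∂F_z/∂z = 16 + 16 + 16 = 48.

In cylindrical coordinates, x = r cos(θ), y = r sin(θ), z = z, dV = r dr dθ dz, with 0 ≤ r ≤ 6, 0 ≤ θ ≤ 2π, 0 ≤ z ≤ 1.

The integrand, after substitution and multiplying by the volume element, becomes (48) · r, so

    ∭_V (∇·F) dV = ∫_0^{2π} ∫_0^{6} ∫_0^{1} (48) · r dz dr dθ.

Inner (z from 0 to 1): 48r.
Middle (r from 0 to 6): 864.
Outer (θ from 0 to 2π): 1728π.

Therefore ∯_{∂V} F · n dS = 1728π.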